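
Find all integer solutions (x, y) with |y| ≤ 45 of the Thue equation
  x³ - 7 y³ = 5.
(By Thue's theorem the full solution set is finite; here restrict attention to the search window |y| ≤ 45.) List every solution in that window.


The equation is x³ - 7y³ = 5. For fixed y, x³ = 7·y³ + 5, so a solution requires the RHS to be a perfect cube.
Strategy: iterate y from -45 to 45, compute RHS = 7·y³ + 5, and check whether it is a (positive or negative) perfect cube.
Check small values of y:
  y = 0: RHS = 5 is not a perfect cube.
  y = 1: RHS = 12 is not a perfect cube.
  y = -1: RHS = -2 is not a perfect cube.
  y = 2: RHS = 61 is not a perfect cube.
  y = -2: RHS = -51 is not a perfect cube.
  y = 3: RHS = 194 is not a perfect cube.
  y = -3: RHS = -184 is not a perfect cube.
Continuing the search up to |y| = 45 finds no solutions either.
No (x, y) in the scanned range satisfies the equation.

No integer solutions with |y| ≤ 45.


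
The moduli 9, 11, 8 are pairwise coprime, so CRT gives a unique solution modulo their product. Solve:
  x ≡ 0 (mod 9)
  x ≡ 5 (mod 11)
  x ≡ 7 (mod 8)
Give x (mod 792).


Moduli 9, 11, 8 are pairwise coprime; by CRT there is a unique solution modulo M = 9 · 11 · 8 = 792.
Solve pairwise, accumulating the modulus:
  Start with x ≡ 0 (mod 9).
  Combine with x ≡ 5 (mod 11): since gcd(9, 11) = 1, we get a unique residue mod 99.
    Write x = 0 + 9·t and substitute into x ≡ 5 (mod 11): 9·t ≡ 5 − 0 = 5 (mod 11).
    The inverse of 9 mod 11 is 5 (since 9·5 = 45 = 4·11 + 1), so t ≡ 5·5 = 25 ≡ 3 (mod 11).
    Then x = 0 + 9·3 = 27, valid modulo lcm(9, 11) = 99: x ≡ 27 (mod 99).
  Combine with x ≡ 7 (mod 8): since gcd(99, 8) = 1, we get a unique residue mod 792.
    Write x = 27 + 99·t and substitute into x ≡ 7 (mod 8): 99·t ≡ 7 − 27 = -20 (mod 8).
    Reduce coefficients mod 8: 3·t ≡ 4 (mod 8).
    The inverse of 3 mod 8 is 3 (since 3·3 = 9 = 1·8 + 1), so t ≡ 3·4 = 12 ≡ 4 (mod 8).
    Then x = 27 + 99·4 = 423, valid modulo lcm(99, 8) = 792: x ≡ 423 (mod 792).
Verify: 423 mod 9 = 0 ✓, 423 mod 11 = 5 ✓, 423 mod 8 = 7 ✓.

x ≡ 423 (mod 792).


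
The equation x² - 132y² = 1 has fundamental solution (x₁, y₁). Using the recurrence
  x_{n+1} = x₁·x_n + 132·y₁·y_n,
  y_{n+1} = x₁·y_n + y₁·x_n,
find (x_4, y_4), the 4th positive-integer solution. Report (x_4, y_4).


Step 1: Find the fundamental solution (x₁, y₁) of x² - 132y² = 1.
  Expand √132 as a continued fraction. a₀ = ⌊√132⌋ = 11; iterate m_{k+1} = d_k·a_k − m_k, d_{k+1} = (132 − m_{k+1}²)/d_k, a_{k+1} = ⌊(a₀ + m_{k+1})/d_{k+1}⌋ (starting m₀ = 0, d₀ = 1), with convergents p_k = a_k·p_{k-1} + p_{k-2}, q_k = a_k·q_{k-1} + q_{k-2} (p₋₁ = 1, q₋₁ = 0):
  k = 0: a₀ = 11; p₀/q₀ = 11/1; p₀² − 132·q₀² = 121 − 132 = -11.
  k = 1: m = 11, d = 11, a = ⌊(11 + 11)/11⌋ = 2; p/q = (2·11 + 1)/(2·1 + 0) = 23/2; p² − 132·q² = 529 − 528 = 1.
  The first convergent with p² − 132·q² = 1 gives the fundamental solution (x₁, y₁) = (23, 2).
Step 2: Apply the recurrence (x_{n+1}, y_{n+1}) = (x₁x_n + 132y₁y_n, x₁y_n + y₁x_n) repeatedly.
  From (x_1, y_1) = (23, 2): x_2 = 23·23 + 132·2·2 = 1057; y_2 = 23·2 + 2·23 = 92.
  From (x_2, y_2) = (1057, 92): x_3 = 23·1057 + 132·2·92 = 48599; y_3 = 23·92 + 2·1057 = 4230.
  From (x_3, y_3) = (48599, 4230): x_4 = 23·48599 + 132·2·4230 = 2234497; y_4 = 23·4230 + 2·48599 = 194488.
Step 3: Verify x_4² - 132·y_4² = 4992976843009 - 4992976843008 = 1 (should be 1). ✓

(x_1, y_1) = (23, 2); (x_4, y_4) = (2234497, 194488).


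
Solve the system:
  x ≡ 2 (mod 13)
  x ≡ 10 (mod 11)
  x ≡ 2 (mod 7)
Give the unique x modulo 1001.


Moduli 13, 11, 7 are pairwise coprime; by CRT there is a unique solution modulo M = 13 · 11 · 7 = 1001.
Solve pairwise, accumulating the modulus:
  Start with x ≡ 2 (mod 13).
  Combine with x ≡ 10 (mod 11): since gcd(13, 11) = 1, we get a unique residue mod 143.
    Write x = 2 + 13·t and substitute into x ≡ 10 (mod 11): 13·t ≡ 10 − 2 = 8 (mod 11).
    Reduce coefficients mod 11: 2·t ≡ 8 (mod 11).
    The inverse of 2 mod 11 is 6 (since 2·6 = 12 = 1·11 + 1), so t ≡ 6·8 = 48 ≡ 4 (mod 11).
    Then x = 2 + 13·4 = 54, valid modulo lcm(13, 11) = 143: x ≡ 54 (mod 143).
  Combine with x ≡ 2 (mod 7): since gcd(143, 7) = 1, we get a unique residue mod 1001.
    Write x = 54 + 143·t and substitute into x ≡ 2 (mod 7): 143·t ≡ 2 − 54 = -52 (mod 7).
    Reduce coefficients mod 7: 3·t ≡ 4 (mod 7).
    The inverse of 3 mod 7 is 5 (since 3·5 = 15 = 2·7 + 1), so t ≡ 5·4 = 20 ≡ 6 (mod 7).
    Then x = 54 + 143·6 = 912, valid modulo lcm(143, 7) = 1001: x ≡ 912 (mod 1001).
Verify: 912 mod 13 = 2 ✓, 912 mod 11 = 10 ✓, 912 mod 7 = 2 ✓.

x ≡ 912 (mod 1001).


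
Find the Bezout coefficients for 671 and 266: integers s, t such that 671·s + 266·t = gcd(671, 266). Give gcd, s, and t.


Euclidean algorithm on (671, 266) — divide until remainder is 0:
  671 = 2 · 266 + 139
  266 = 1 · 139 + 127
  139 = 1 · 127 + 12
  127 = 10 · 12 + 7
  12 = 1 · 7 + 5
  7 = 1 · 5 + 2
  5 = 2 · 2 + 1
  2 = 2 · 1 + 0
gcd(671, 266) = 1.
Track Bezout coefficients alongside the remainders: start with r₀ = 671 = a·1 + b·0 (s = 1, t = 0) and r₁ = 266 = a·0 + b·1 (s = 0, t = 1); each new remainder r_{k+1} = r_{k-1} − q_k·r_k inherits s_{k+1} = s_{k-1} − q_k·s_k, t_{k+1} = t_{k-1} − q_k·t_k, so r_k = a·s_k + b·t_k at every step:
  q = 2: r = 139, s = 1 − 2·0 = 1, t = 0 − 2·1 = -2  (check: 671·1 + 266·(-2) = 139)
  q = 1: r = 127, s = 0 − 1·1 = -1, t = 1 − 1·(-2) = 3  (check: 671·(-1) + 266·3 = 127)
  q = 1: r = 12, s = 1 − 1·(-1) = 2, t = -2 − 1·3 = -5  (check: 671·2 + 266·(-5) = 12)
  q = 10: r = 7, s = -1 − 10·2 = -21, t = 3 − 10·(-5) = 53  (check: 671·(-21) + 266·53 = 7)
  q = 1: r = 5, s = 2 − 1·(-21) = 23, t = -5 − 1·53 = -58  (check: 671·23 + 266·(-58) = 5)
  q = 1: r = 2, s = -21 − 1·23 = -44, t = 53 − 1·(-58) = 111  (check: 671·(-44) + 266·111 = 2)
  q = 2: r = 1, s = 23 − 2·(-44) = 111, t = -58 − 2·111 = -280  (check: 671·111 + 266·(-280) = 1)
The row with r = 1 (the gcd) gives the Bezout coefficients s = 111, t = -280.
Result: 671 · (111) + 266 · (-280) = 1.

gcd(671, 266) = 1; s = 111, t = -280 (check: 671·111 + 266·(-280) = 1).


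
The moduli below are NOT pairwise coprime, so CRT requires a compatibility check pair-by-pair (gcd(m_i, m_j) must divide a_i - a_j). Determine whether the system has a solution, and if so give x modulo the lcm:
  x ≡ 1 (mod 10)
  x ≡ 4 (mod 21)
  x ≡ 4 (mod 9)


Moduli 10, 21, 9 are not pairwise coprime, so CRT works modulo lcm(m_i) when all pairwise compatibility conditions hold.
Pairwise compatibility: gcd(m_i, m_j) must divide a_i - a_j for every pair.
Merge one congruence at a time:
  Start: x ≡ 1 (mod 10).
  Combine with x ≡ 4 (mod 21): gcd(10, 21) = 1; 4 - 1 = 3, which IS divisible by 1, so compatible.
    Write x = 1 + 10·t and substitute into x ≡ 4 (mod 21): 10·t ≡ 4 − 1 = 3 (mod 21).
    The inverse of 10 mod 21 is 19 (since 10·19 = 190 = 9·21 + 1), so t ≡ 19·3 = 57 ≡ 15 (mod 21).
    Then x = 1 + 10·15 = 151, valid modulo lcm(10, 21) = 210: x ≡ 151 (mod 210).
  Combine with x ≡ 4 (mod 9): gcd(210, 9) = 3; 4 - 151 = -147, which IS divisible by 3, so compatible.
    Write x = 151 + 210·t and substitute into x ≡ 4 (mod 9): 210·t ≡ 4 − 151 = -147 (mod 9).
    Divide the congruence (and modulus) by g = 3: 70·t ≡ -49 (mod 3).
    Reduce coefficients mod 3: 1·t ≡ 2 (mod 3).
    So t ≡ 2 (mod 3).
    Then x = 151 + 210·2 = 571, valid modulo lcm(210, 9) = 630: x ≡ 571 (mod 630).
Verify: 571 mod 10 = 1, 571 mod 21 = 4, 571 mod 9 = 4.

x ≡ 571 (mod 630).


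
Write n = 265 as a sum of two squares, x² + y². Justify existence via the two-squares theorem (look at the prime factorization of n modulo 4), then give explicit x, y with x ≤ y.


Step 1: Factor n = 265 = 5 · 53.
Step 2: Check the mod-4 condition on each prime factor: 5 ≡ 1 (mod 4), exponent 1; 53 ≡ 1 (mod 4), exponent 1.
All primes ≡ 3 (mod 4) appear to even exponent (or don't appear), so by the two-squares theorem n IS expressible as a sum of two squares.
Step 3: Build a representation. Here n = 5 · 53 is a product of primes ≡ 1 (mod 4). Each prime p ≡ 1 (mod 4) is itself a sum of two squares; find a² by testing p − a² for a perfect square:
  5: 5 − 1² = 4 = 2² ⇒ 5 = 1² + 2².
  53: 53 − 1² = 52, 53 − 2² = 49 = 7² ⇒ 53 = 2² + 7².
  Combine using the Brahmagupta–Fibonacci identity (a² + b²)(c² + d²) = (ac − bd)² + (ad + bc)² = (ac + bd)² + (ad − bc)²:
  5 · 53 = 265: from (1² + 2²)(2² + 7²), take (1·2 − 2·7, 1·7 + 2·2) = (2 − 14, 7 + 4) = (-12, 11); dropping signs (only squares matter) gives (12, 11); check 12² + 11² = 144 + 121 = 265 ✓.
Step 4: Order so x ≤ y and verify: 11² + 12² = 121 + 144 = 265 = n. ✓

n = 265 = 11² + 12² (one valid representation with x ≤ y).


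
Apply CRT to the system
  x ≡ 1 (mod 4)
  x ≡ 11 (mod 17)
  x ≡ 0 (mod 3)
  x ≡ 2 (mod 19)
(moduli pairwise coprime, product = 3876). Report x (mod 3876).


Product of moduli M = 4 · 17 · 3 · 19 = 3876.
Merge one congruence at a time:
  Start: x ≡ 1 (mod 4).
  Combine with x ≡ 11 (mod 17); new modulus lcm = 68.
    Write x = 1 + 4·t and substitute into x ≡ 11 (mod 17): 4·t ≡ 11 − 1 = 10 (mod 17).
    The inverse of 4 mod 17 is 13 (since 4·13 = 52 = 3·17 + 1), so t ≡ 13·10 = 130 ≡ 11 (mod 17).
    Then x = 1 + 4·11 = 45, valid modulo lcm(4, 17) = 68: x ≡ 45 (mod 68).
  Combine with x ≡ 0 (mod 3); new modulus lcm = 204.
    Write x = 45 + 68·t and substitute into x ≡ 0 (mod 3): 68·t ≡ 0 − 45 = -45 (mod 3).
    Reduce coefficients mod 3: 2·t ≡ 0 (mod 3).
    The inverse of 2 mod 3 is 2 (since 2·2 = 4 = 1·3 + 1), so t ≡ 2·0 = 0 ≡ 0 (mod 3).
    Then x = 45 + 68·0 = 45, valid modulo lcm(68, 3) = 204: x ≡ 45 (mod 204).
  Combine with x ≡ 2 (mod 19); new modulus lcm = 3876.
    Write x = 45 + 204·t and substitute into x ≡ 2 (mod 19): 204·t ≡ 2 − 45 = -43 (mod 19).
    Reduce coefficients mod 19: 14·t ≡ 14 (mod 19).
    The inverse of 14 mod 19 is 15 (since 14·15 = 210 = 11·19 + 1), so t ≡ 15·14 = 210 ≡ 1 (mod 19).
    Then x = 45 + 204·1 = 249, valid modulo lcm(204, 19) = 3876: x ≡ 249 (mod 3876).
Verify against each original: 249 mod 4 = 1, 249 mod 17 = 11, 249 mod 3 = 0, 249 mod 19 = 2.

x ≡ 249 (mod 3876).


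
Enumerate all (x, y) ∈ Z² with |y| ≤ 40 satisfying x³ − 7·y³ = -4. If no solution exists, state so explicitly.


The equation is x³ - 7y³ = -4. For fixed y, x³ = 7·y³ − 4, so a solution requires the RHS to be a perfect cube.
Strategy: iterate y from -40 to 40, compute RHS = 7·y³ − 4, and check whether it is a (positive or negative) perfect cube.
Check small values of y:
  y = 0: RHS = -4 is not a perfect cube.
  y = 1: RHS = 3 is not a perfect cube.
  y = -1: RHS = -11 is not a perfect cube.
  y = 2: RHS = 52 is not a perfect cube.
  y = -2: RHS = -60 is not a perfect cube.
  y = 3: RHS = 185 is not a perfect cube.
  y = -3: RHS = -193 is not a perfect cube.
Continuing the search up to |y| = 40 finds no solutions either.
No (x, y) in the scanned range satisfies the equation.

No integer solutions with |y| ≤ 40.


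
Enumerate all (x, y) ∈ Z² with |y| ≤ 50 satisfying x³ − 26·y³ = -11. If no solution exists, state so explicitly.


The equation is x³ - 26y³ = -11. For fixed y, x³ = 26·y³ − 11, so a solution requires the RHS to be a perfect cube.
Strategy: iterate y from -50 to 50, compute RHS = 26·y³ − 11, and check whether it is a (positive or negative) perfect cube.
Check small values of y:
  y = 0: RHS = -11 is not a perfect cube.
  y = 1: RHS = 15 is not a perfect cube.
  y = -1: RHS = -37 is not a perfect cube.
  y = 2: RHS = 197 is not a perfect cube.
  y = -2: RHS = -219 is not a perfect cube.
  y = 3: RHS = 691 is not a perfect cube.
  y = -3: RHS = -713 is not a perfect cube.
Continuing the search up to |y| = 50 finds no solutions either.
No (x, y) in the scanned range satisfies the equation.

No integer solutions with |y| ≤ 50.


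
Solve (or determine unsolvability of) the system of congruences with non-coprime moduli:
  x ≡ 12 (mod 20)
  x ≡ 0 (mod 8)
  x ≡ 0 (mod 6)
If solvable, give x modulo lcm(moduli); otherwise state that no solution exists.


Moduli 20, 8, 6 are not pairwise coprime, so CRT works modulo lcm(m_i) when all pairwise compatibility conditions hold.
Pairwise compatibility: gcd(m_i, m_j) must divide a_i - a_j for every pair.
Merge one congruence at a time:
  Start: x ≡ 12 (mod 20).
  Combine with x ≡ 0 (mod 8): gcd(20, 8) = 4; 0 - 12 = -12, which IS divisible by 4, so compatible.
    Write x = 12 + 20·t and substitute into x ≡ 0 (mod 8): 20·t ≡ 0 − 12 = -12 (mod 8).
    Divide the congruence (and modulus) by g = 4: 5·t ≡ -3 (mod 2).
    Reduce coefficients mod 2: 1·t ≡ 1 (mod 2).
    So t ≡ 1 (mod 2).
    Then x = 12 + 20·1 = 32, valid modulo lcm(20, 8) = 40: x ≡ 32 (mod 40).
  Combine with x ≡ 0 (mod 6): gcd(40, 6) = 2; 0 - 32 = -32, which IS divisible by 2, so compatible.
    Write x = 32 + 40·t and substitute into x ≡ 0 (mod 6): 40·t ≡ 0 − 32 = -32 (mod 6).
    Divide the congruence (and modulus) by g = 2: 20·t ≡ -16 (mod 3).
    Reduce coefficients mod 3: 2·t ≡ 2 (mod 3).
    The inverse of 2 mod 3 is 2 (since 2·2 = 4 = 1·3 + 1), so t ≡ 2·2 = 4 ≡ 1 (mod 3).
    Then x = 32 + 40·1 = 72, valid modulo lcm(40, 6) = 120: x ≡ 72 (mod 120).
Verify: 72 mod 20 = 12, 72 mod 8 = 0, 72 mod 6 = 0.

x ≡ 72 (mod 120).


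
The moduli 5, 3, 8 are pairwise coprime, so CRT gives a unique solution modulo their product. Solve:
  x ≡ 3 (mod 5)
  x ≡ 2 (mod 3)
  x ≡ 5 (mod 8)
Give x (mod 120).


Moduli 5, 3, 8 are pairwise coprime; by CRT there is a unique solution modulo M = 5 · 3 · 8 = 120.
Solve pairwise, accumulating the modulus:
  Start with x ≡ 3 (mod 5).
  Combine with x ≡ 2 (mod 3): since gcd(5, 3) = 1, we get a unique residue mod 15.
    Write x = 3 + 5·t and substitute into x ≡ 2 (mod 3): 5·t ≡ 2 − 3 = -1 (mod 3).
    Reduce coefficients mod 3: 2·t ≡ 2 (mod 3).
    The inverse of 2 mod 3 is 2 (since 2·2 = 4 = 1·3 + 1), so t ≡ 2·2 = 4 ≡ 1 (mod 3).
    Then x = 3 + 5·1 = 8, valid modulo lcm(5, 3) = 15: x ≡ 8 (mod 15).
  Combine with x ≡ 5 (mod 8): since gcd(15, 8) = 1, we get a unique residue mod 120.
    Write x = 8 + 15·t and substitute into x ≡ 5 (mod 8): 15·t ≡ 5 − 8 = -3 (mod 8).
    Reduce coefficients mod 8: 7·t ≡ 5 (mod 8).
    The inverse of 7 mod 8 is 7 (since 7·7 = 49 = 6·8 + 1), so t ≡ 7·5 = 35 ≡ 3 (mod 8).
    Then x = 8 + 15·3 = 53, valid modulo lcm(15, 8) = 120: x ≡ 53 (mod 120).
Verify: 53 mod 5 = 3 ✓, 53 mod 3 = 2 ✓, 53 mod 8 = 5 ✓.

x ≡ 53 (mod 120).


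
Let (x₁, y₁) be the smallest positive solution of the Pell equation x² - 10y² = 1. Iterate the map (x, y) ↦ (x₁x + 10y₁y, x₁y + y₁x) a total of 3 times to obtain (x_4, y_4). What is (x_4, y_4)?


Step 1: Find the fundamental solution (x₁, y₁) of x² - 10y² = 1.
  Expand √10 as a continued fraction. a₀ = ⌊√10⌋ = 3; iterate m_{k+1} = d_k·a_k − m_k, d_{k+1} = (10 − m_{k+1}²)/d_k, a_{k+1} = ⌊(a₀ + m_{k+1})/d_{k+1}⌋ (starting m₀ = 0, d₀ = 1), with convergents p_k = a_k·p_{k-1} + p_{k-2}, q_k = a_k·q_{k-1} + q_{k-2} (p₋₁ = 1, q₋₁ = 0):
  k = 0: a₀ = 3; p₀/q₀ = 3/1; p₀² − 10·q₀² = 9 − 10 = -1.
  k = 1: m = 3, d = 1, a = ⌊(3 + 3)/1⌋ = 6; p/q = (6·3 + 1)/(6·1 + 0) = 19/6; p² − 10·q² = 361 − 360 = 1.
  The first convergent with p² − 10·q² = 1 gives the fundamental solution (x₁, y₁) = (19, 6).
Step 2: Apply the recurrence (x_{n+1}, y_{n+1}) = (x₁x_n + 10y₁y_n, x₁y_n + y₁x_n) repeatedly.
  From (x_1, y_1) = (19, 6): x_2 = 19·19 + 10·6·6 = 721; y_2 = 19·6 + 6·19 = 228.
  From (x_2, y_2) = (721, 228): x_3 = 19·721 + 10·6·228 = 27379; y_3 = 19·228 + 6·721 = 8658.
  From (x_3, y_3) = (27379, 8658): x_4 = 19·27379 + 10·6·8658 = 1039681; y_4 = 19·8658 + 6·27379 = 328776.
Step 3: Verify x_4² - 10·y_4² = 1080936581761 - 1080936581760 = 1 (should be 1). ✓

(x_1, y_1) = (19, 6); (x_4, y_4) = (1039681, 328776).


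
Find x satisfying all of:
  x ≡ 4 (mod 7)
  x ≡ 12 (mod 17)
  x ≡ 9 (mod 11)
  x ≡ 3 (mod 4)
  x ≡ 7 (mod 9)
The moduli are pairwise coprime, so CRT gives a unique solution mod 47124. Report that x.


Product of moduli M = 7 · 17 · 11 · 4 · 9 = 47124.
Merge one congruence at a time:
  Start: x ≡ 4 (mod 7).
  Combine with x ≡ 12 (mod 17); new modulus lcm = 119.
    Write x = 4 + 7·t and substitute into x ≡ 12 (mod 17): 7·t ≡ 12 − 4 = 8 (mod 17).
    The inverse of 7 mod 17 is 5 (since 7·5 = 35 = 2·17 + 1), so t ≡ 5·8 = 40 ≡ 6 (mod 17).
    Then x = 4 + 7·6 = 46, valid modulo lcm(7, 17) = 119: x ≡ 46 (mod 119).
  Combine with x ≡ 9 (mod 11); new modulus lcm = 1309.
    Write x = 46 + 119·t and substitute into x ≡ 9 (mod 11): 119·t ≡ 9 − 46 = -37 (mod 11).
    Reduce coefficients mod 11: 9·t ≡ 7 (mod 11).
    The inverse of 9 mod 11 is 5 (since 9·5 = 45 = 4·11 + 1), so t ≡ 5·7 = 35 ≡ 2 (mod 11).
    Then x = 46 + 119·2 = 284, valid modulo lcm(119, 11) = 1309: x ≡ 284 (mod 1309).
  Combine with x ≡ 3 (mod 4); new modulus lcm = 5236.
    Write x = 284 + 1309·t and substitute into x ≡ 3 (mod 4): 1309·t ≡ 3 − 284 = -281 (mod 4).
    Reduce coefficients mod 4: 1·t ≡ 3 (mod 4).
    So t ≡ 3 (mod 4).
    Then x = 284 + 1309·3 = 4211, valid modulo lcm(1309, 4) = 5236: x ≡ 4211 (mod 5236).
  Combine with x ≡ 7 (mod 9); new modulus lcm = 47124.
    Write x = 4211 + 5236·t and substitute into x ≡ 7 (mod 9): 5236·t ≡ 7 − 4211 = -4204 (mod 9).
    Reduce coefficients mod 9: 7·t ≡ 8 (mod 9).
    The inverse of 7 mod 9 is 4 (since 7·4 = 28 = 3·9 + 1), so t ≡ 4·8 = 32 ≡ 5 (mod 9).
    Then x = 4211 + 5236·5 = 30391, valid modulo lcm(5236, 9) = 47124: x ≡ 30391 (mod 47124).
Verify against each original: 30391 mod 7 = 4, 30391 mod 17 = 12, 30391 mod 11 = 9, 30391 mod 4 = 3, 30391 mod 9 = 7.

x ≡ 30391 (mod 47124).


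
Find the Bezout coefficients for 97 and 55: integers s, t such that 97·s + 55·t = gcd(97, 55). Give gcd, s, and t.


Euclidean algorithm on (97, 55) — divide until remainder is 0:
  97 = 1 · 55 + 42
  55 = 1 · 42 + 13
  42 = 3 · 13 + 3
  13 = 4 · 3 + 1
  3 = 3 · 1 + 0
gcd(97, 55) = 1.
Track Bezout coefficients alongside the remainders: start with r₀ = 97 = a·1 + b·0 (s = 1, t = 0) and r₁ = 55 = a·0 + b·1 (s = 0, t = 1); each new remainder r_{k+1} = r_{k-1} − q_k·r_k inherits s_{k+1} = s_{k-1} − q_k·s_k, t_{k+1} = t_{k-1} − q_k·t_k, so r_k = a·s_k + b·t_k at every step:
  q = 1: r = 42, s = 1 − 1·0 = 1, t = 0 − 1·1 = -1  (check: 97·1 + 55·(-1) = 42)
  q = 1: r = 13, s = 0 − 1·1 = -1, t = 1 − 1·(-1) = 2  (check: 97·(-1) + 55·2 = 13)
  q = 3: r = 3, s = 1 − 3·(-1) = 4, t = -1 − 3·2 = -7  (check: 97·4 + 55·(-7) = 3)
  q = 4: r = 1, s = -1 − 4·4 = -17, t = 2 − 4·(-7) = 30  (check: 97·(-17) + 55·30 = 1)
The row with r = 1 (the gcd) gives the Bezout coefficients s = -17, t = 30.
Result: 97 · (-17) + 55 · (30) = 1.

gcd(97, 55) = 1; s = -17, t = 30 (check: 97·(-17) + 55·30 = 1).


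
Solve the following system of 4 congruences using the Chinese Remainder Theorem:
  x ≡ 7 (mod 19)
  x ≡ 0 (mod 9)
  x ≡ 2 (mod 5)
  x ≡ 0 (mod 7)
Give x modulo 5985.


Product of moduli M = 19 · 9 · 5 · 7 = 5985.
Merge one congruence at a time:
  Start: x ≡ 7 (mod 19).
  Combine with x ≡ 0 (mod 9); new modulus lcm = 171.
    Write x = 7 + 19·t and substitute into x ≡ 0 (mod 9): 19·t ≡ 0 − 7 = -7 (mod 9).
    Reduce coefficients mod 9: 1·t ≡ 2 (mod 9).
    So t ≡ 2 (mod 9).
    Then x = 7 + 19·2 = 45, valid modulo lcm(19, 9) = 171: x ≡ 45 (mod 171).
  Combine with x ≡ 2 (mod 5); new modulus lcm = 855.
    Write x = 45 + 171·t and substitute into x ≡ 2 (mod 5): 171·t ≡ 2 − 45 = -43 (mod 5).
    Reduce coefficients mod 5: 1·t ≡ 2 (mod 5).
    So t ≡ 2 (mod 5).
    Then x = 45 + 171·2 = 387, valid modulo lcm(171, 5) = 855: x ≡ 387 (mod 855).
  Combine with x ≡ 0 (mod 7); new modulus lcm = 5985.
    Write x = 387 + 855·t and substitute into x ≡ 0 (mod 7): 855·t ≡ 0 − 387 = -387 (mod 7).
    Reduce coefficients mod 7: 1·t ≡ 5 (mod 7).
    So t ≡ 5 (mod 7).
    Then x = 387 + 855·5 = 4662, valid modulo lcm(855, 7) = 5985: x ≡ 4662 (mod 5985).
Verify against each original: 4662 mod 19 = 7, 4662 mod 9 = 0, 4662 mod 5 = 2, 4662 mod 7 = 0.

x ≡ 4662 (mod 5985).


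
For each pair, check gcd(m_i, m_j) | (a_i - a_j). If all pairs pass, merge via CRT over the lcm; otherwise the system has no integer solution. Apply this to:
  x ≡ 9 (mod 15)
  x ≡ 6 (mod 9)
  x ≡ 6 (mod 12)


Moduli 15, 9, 12 are not pairwise coprime, so CRT works modulo lcm(m_i) when all pairwise compatibility conditions hold.
Pairwise compatibility: gcd(m_i, m_j) must divide a_i - a_j for every pair.
Merge one congruence at a time:
  Start: x ≡ 9 (mod 15).
  Combine with x ≡ 6 (mod 9): gcd(15, 9) = 3; 6 - 9 = -3, which IS divisible by 3, so compatible.
    Write x = 9 + 15·t and substitute into x ≡ 6 (mod 9): 15·t ≡ 6 − 9 = -3 (mod 9).
    Divide the congruence (and modulus) by g = 3: 5·t ≡ -1 (mod 3).
    Reduce coefficients mod 3: 2·t ≡ 2 (mod 3).
    The inverse of 2 mod 3 is 2 (since 2·2 = 4 = 1·3 + 1), so t ≡ 2·2 = 4 ≡ 1 (mod 3).
    Then x = 9 + 15·1 = 24, valid modulo lcm(15, 9) = 45: x ≡ 24 (mod 45).
  Combine with x ≡ 6 (mod 12): gcd(45, 12) = 3; 6 - 24 = -18, which IS divisible by 3, so compatible.
    Write x = 24 + 45·t and substitute into x ≡ 6 (mod 12): 45·t ≡ 6 − 24 = -18 (mod 12).
    Divide the congruence (and modulus) by g = 3: 15·t ≡ -6 (mod 4).
    Reduce coefficients mod 4: 3·t ≡ 2 (mod 4).
    The inverse of 3 mod 4 is 3 (since 3·3 = 9 = 2·4 + 1), so t ≡ 3·2 = 6 ≡ 2 (mod 4).
    Then x = 24 + 45·2 = 114, valid modulo lcm(45, 12) = 180: x ≡ 114 (mod 180).
Verify: 114 mod 15 = 9, 114 mod 9 = 6, 114 mod 12 = 6.

x ≡ 114 (mod 180).


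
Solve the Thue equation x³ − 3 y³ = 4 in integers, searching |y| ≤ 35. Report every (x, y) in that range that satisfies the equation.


The equation is x³ - 3y³ = 4. For fixed y, x³ = 3·y³ + 4, so a solution requires the RHS to be a perfect cube.
Strategy: iterate y from -35 to 35, compute RHS = 3·y³ + 4, and check whether it is a (positive or negative) perfect cube.
Check small values of y:
  y = 0: RHS = 4 is not a perfect cube.
  y = 1: RHS = 7 is not a perfect cube.
  y = -1: RHS = 1 = (1)³ ⇒ x = 1 works.
  y = 2: RHS = 28 is not a perfect cube.
  y = -2: RHS = -20 is not a perfect cube.
  y = 3: RHS = 85 is not a perfect cube.
  y = -3: RHS = -77 is not a perfect cube.
Continuing the search up to |y| = 35 finds no further solutions beyond those listed.
Collected solutions: (1, -1).

Solutions (with |y| ≤ 35): (1, -1).


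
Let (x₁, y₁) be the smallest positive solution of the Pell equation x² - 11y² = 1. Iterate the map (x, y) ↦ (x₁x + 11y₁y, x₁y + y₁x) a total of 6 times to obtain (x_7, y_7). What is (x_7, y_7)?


Step 1: Find the fundamental solution (x₁, y₁) of x² - 11y² = 1.
  Expand √11 as a continued fraction. a₀ = ⌊√11⌋ = 3; iterate m_{k+1} = d_k·a_k − m_k, d_{k+1} = (11 − m_{k+1}²)/d_k, a_{k+1} = ⌊(a₀ + m_{k+1})/d_{k+1}⌋ (starting m₀ = 0, d₀ = 1), with convergents p_k = a_k·p_{k-1} + p_{k-2}, q_k = a_k·q_{k-1} + q_{k-2} (p₋₁ = 1, q₋₁ = 0):
  k = 0: a₀ = 3; p₀/q₀ = 3/1; p₀² − 11·q₀² = 9 − 11 = -2.
  k = 1: m = 3, d = 2, a = ⌊(3 + 3)/2⌋ = 3; p/q = (3·3 + 1)/(3·1 + 0) = 10/3; p² − 11·q² = 100 − 99 = 1.
  The first convergent with p² − 11·q² = 1 gives the fundamental solution (x₁, y₁) = (10, 3).
Step 2: Apply the recurrence (x_{n+1}, y_{n+1}) = (x₁x_n + 11y₁y_n, x₁y_n + y₁x_n) repeatedly.
  From (x_1, y_1) = (10, 3): x_2 = 10·10 + 11·3·3 = 199; y_2 = 10·3 + 3·10 = 60.
  From (x_2, y_2) = (199, 60): x_3 = 10·199 + 11·3·60 = 3970; y_3 = 10·60 + 3·199 = 1197.
  From (x_3, y_3) = (3970, 1197): x_4 = 10·3970 + 11·3·1197 = 79201; y_4 = 10·1197 + 3·3970 = 23880.
  From (x_4, y_4) = (79201, 23880): x_5 = 10·79201 + 11·3·23880 = 1580050; y_5 = 10·23880 + 3·79201 = 476403.
  From (x_5, y_5) = (1580050, 476403): x_6 = 10·1580050 + 11·3·476403 = 31521799; y_6 = 10·476403 + 3·1580050 = 9504180.
  From (x_6, y_6) = (31521799, 9504180): x_7 = 10·31521799 + 11·3·9504180 = 628855930; y_7 = 10·9504180 + 3·31521799 = 189607197.
Step 3: Verify x_7² - 11·y_7² = 395459780696164900 - 395459780696164899 = 1 (should be 1). ✓

(x_1, y_1) = (10, 3); (x_7, y_7) = (628855930, 189607197).


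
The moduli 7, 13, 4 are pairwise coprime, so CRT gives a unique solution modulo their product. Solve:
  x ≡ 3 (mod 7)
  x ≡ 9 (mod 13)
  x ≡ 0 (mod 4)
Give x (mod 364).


Moduli 7, 13, 4 are pairwise coprime; by CRT there is a unique solution modulo M = 7 · 13 · 4 = 364.
Solve pairwise, accumulating the modulus:
  Start with x ≡ 3 (mod 7).
  Combine with x ≡ 9 (mod 13): since gcd(7, 13) = 1, we get a unique residue mod 91.
    Write x = 3 + 7·t and substitute into x ≡ 9 (mod 13): 7·t ≡ 9 − 3 = 6 (mod 13).
    The inverse of 7 mod 13 is 2 (since 7·2 = 14 = 1·13 + 1), so t ≡ 2·6 = 12 ≡ 12 (mod 13).
    Then x = 3 + 7·12 = 87, valid modulo lcm(7, 13) = 91: x ≡ 87 (mod 91).
  Combine with x ≡ 0 (mod 4): since gcd(91, 4) = 1, we get a unique residue mod 364.
    Write x = 87 + 91·t and substitute into x ≡ 0 (mod 4): 91·t ≡ 0 − 87 = -87 (mod 4).
    Reduce coefficients mod 4: 3·t ≡ 1 (mod 4).
    The inverse of 3 mod 4 is 3 (since 3·3 = 9 = 2·4 + 1), so t ≡ 3·1 = 3 ≡ 3 (mod 4).
    Then x = 87 + 91·3 = 360, valid modulo lcm(91, 4) = 364: x ≡ 360 (mod 364).
Verify: 360 mod 7 = 3 ✓, 360 mod 13 = 9 ✓, 360 mod 4 = 0 ✓.

x ≡ 360 (mod 364).


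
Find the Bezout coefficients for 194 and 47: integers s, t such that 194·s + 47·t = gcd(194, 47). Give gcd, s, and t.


Euclidean algorithm on (194, 47) — divide until remainder is 0:
  194 = 4 · 47 + 6
  47 = 7 · 6 + 5
  6 = 1 · 5 + 1
  5 = 5 · 1 + 0
gcd(194, 47) = 1.
Track Bezout coefficients alongside the remainders: start with r₀ = 194 = a·1 + b·0 (s = 1, t = 0) and r₁ = 47 = a·0 + b·1 (s = 0, t = 1); each new remainder r_{k+1} = r_{k-1} − q_k·r_k inherits s_{k+1} = s_{k-1} − q_k·s_k, t_{k+1} = t_{k-1} − q_k·t_k, so r_k = a·s_k + b·t_k at every step:
  q = 4: r = 6, s = 1 − 4·0 = 1, t = 0 − 4·1 = -4  (check: 194·1 + 47·(-4) = 6)
  q = 7: r = 5, s = 0 − 7·1 = -7, t = 1 − 7·(-4) = 29  (check: 194·(-7) + 47·29 = 5)
  q = 1: r = 1, s = 1 − 1·(-7) = 8, t = -4 − 1·29 = -33  (check: 194·8 + 47·(-33) = 1)
The row with r = 1 (the gcd) gives the Bezout coefficients s = 8, t = -33.
Result: 194 · (8) + 47 · (-33) = 1.

gcd(194, 47) = 1; s = 8, t = -33 (check: 194·8 + 47·(-33) = 1).


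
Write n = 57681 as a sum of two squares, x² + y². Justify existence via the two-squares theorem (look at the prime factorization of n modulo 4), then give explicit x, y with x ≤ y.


Step 1: Factor n = 57681 = 3^2 · 13 · 17 · 29.
Step 2: Check the mod-4 condition on each prime factor: 3 ≡ 3 (mod 4), exponent 2 (must be even); 13 ≡ 1 (mod 4), exponent 1; 17 ≡ 1 (mod 4), exponent 1; 29 ≡ 1 (mod 4), exponent 1.
All primes ≡ 3 (mod 4) appear to even exponent (or don't appear), so by the two-squares theorem n IS expressible as a sum of two squares.
Step 3: Build a representation. Group n = k² · m with k = 3 and m = 13 · 17 · 29 = 6409 (a product of primes ≡ 1 (mod 4)); a representation of m scales to one of n via (k·x)² + (k·y)² = k²(x² + y²). Each prime p ≡ 1 (mod 4) is itself a sum of two squares; find a² by testing p − a² for a perfect square:
  13: 13 − 1² = 12, 13 − 2² = 9 = 3² ⇒ 13 = 2² + 3².
  17: 17 − 1² = 16 = 4² ⇒ 17 = 1² + 4².
  29: 29 − 1² = 28, 29 − 2² = 25 = 5² ⇒ 29 = 2² + 5².
  Combine using the Brahmagupta–Fibonacci identity (a² + b²)(c² + d²) = (ac − bd)² + (ad + bc)² = (ac + bd)² + (ad − bc)²:
  13 · 17 = 221: from (2² + 3²)(1² + 4²), take (2·1 − 3·4, 2·4 + 3·1) = (2 − 12, 8 + 3) = (-10, 11); dropping signs (only squares matter) gives (10, 11); check 10² + 11² = 100 + 121 = 221 ✓.
  221 · 29 = 6409: from (10² + 11²)(2² + 5²), take (10·2 − 11·5, 10·5 + 11·2) = (20 − 55, 50 + 22) = (-35, 72); dropping signs (only squares matter) gives (35, 72); check 35² + 72² = 1225 + 5184 = 6409 ✓.
  Scale by k = 3: (3·35, 3·72) = (105, 216).
Step 4: Order so x ≤ y and verify: 105² + 216² = 11025 + 46656 = 57681 = n. ✓

n = 57681 = 105² + 216² (one valid representation with x ≤ y).


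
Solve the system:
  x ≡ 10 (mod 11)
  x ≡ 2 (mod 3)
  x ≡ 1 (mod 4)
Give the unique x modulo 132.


Moduli 11, 3, 4 are pairwise coprime; by CRT there is a unique solution modulo M = 11 · 3 · 4 = 132.
Solve pairwise, accumulating the modulus:
  Start with x ≡ 10 (mod 11).
  Combine with x ≡ 2 (mod 3): since gcd(11, 3) = 1, we get a unique residue mod 33.
    Write x = 10 + 11·t and substitute into x ≡ 2 (mod 3): 11·t ≡ 2 − 10 = -8 (mod 3).
    Reduce coefficients mod 3: 2·t ≡ 1 (mod 3).
    The inverse of 2 mod 3 is 2 (since 2·2 = 4 = 1·3 + 1), so t ≡ 2·1 = 2 ≡ 2 (mod 3).
    Then x = 10 + 11·2 = 32, valid modulo lcm(11, 3) = 33: x ≡ 32 (mod 33).
  Combine with x ≡ 1 (mod 4): since gcd(33, 4) = 1, we get a unique residue mod 132.
    Write x = 32 + 33·t and substitute into x ≡ 1 (mod 4): 33·t ≡ 1 − 32 = -31 (mod 4).
    Reduce coefficients mod 4: 1·t ≡ 1 (mod 4).
    So t ≡ 1 (mod 4).
    Then x = 32 + 33·1 = 65, valid modulo lcm(33, 4) = 132: x ≡ 65 (mod 132).
Verify: 65 mod 11 = 10 ✓, 65 mod 3 = 2 ✓, 65 mod 4 = 1 ✓.

x ≡ 65 (mod 132).


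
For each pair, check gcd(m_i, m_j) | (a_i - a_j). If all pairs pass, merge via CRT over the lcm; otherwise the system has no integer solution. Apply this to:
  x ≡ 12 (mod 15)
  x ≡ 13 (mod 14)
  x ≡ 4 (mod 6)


Moduli 15, 14, 6 are not pairwise coprime, so CRT works modulo lcm(m_i) when all pairwise compatibility conditions hold.
Pairwise compatibility: gcd(m_i, m_j) must divide a_i - a_j for every pair.
Merge one congruence at a time:
  Start: x ≡ 12 (mod 15).
  Combine with x ≡ 13 (mod 14): gcd(15, 14) = 1; 13 - 12 = 1, which IS divisible by 1, so compatible.
    Write x = 12 + 15·t and substitute into x ≡ 13 (mod 14): 15·t ≡ 13 − 12 = 1 (mod 14).
    Reduce coefficients mod 14: 1·t ≡ 1 (mod 14).
    So t ≡ 1 (mod 14).
    Then x = 12 + 15·1 = 27, valid modulo lcm(15, 14) = 210: x ≡ 27 (mod 210).
  Combine with x ≡ 4 (mod 6): gcd(210, 6) = 6, and 4 - 27 = -23 is NOT divisible by 6.
    ⇒ system is inconsistent (no integer solution).

No solution (the system is inconsistent).


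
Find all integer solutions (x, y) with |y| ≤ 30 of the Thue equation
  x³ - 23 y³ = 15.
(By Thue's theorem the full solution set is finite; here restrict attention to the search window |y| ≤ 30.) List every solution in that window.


The equation is x³ - 23y³ = 15. For fixed y, x³ = 23·y³ + 15, so a solution requires the RHS to be a perfect cube.
Strategy: iterate y from -30 to 30, compute RHS = 23·y³ + 15, and check whether it is a (positive or negative) perfect cube.
Check small values of y:
  y = 0: RHS = 15 is not a perfect cube.
  y = 1: RHS = 38 is not a perfect cube.
  y = -1: RHS = -8 = (-2)³ ⇒ x = -2 works.
  y = 2: RHS = 199 is not a perfect cube.
  y = -2: RHS = -169 is not a perfect cube.
  y = 3: RHS = 636 is not a perfect cube.
  y = -3: RHS = -606 is not a perfect cube.
Continuing the search up to |y| = 30 finds no further solutions beyond those listed.
Collected solutions: (-2, -1).

Solutions (with |y| ≤ 30): (-2, -1).


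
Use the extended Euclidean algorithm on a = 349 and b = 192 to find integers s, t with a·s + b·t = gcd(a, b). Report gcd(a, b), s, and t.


Euclidean algorithm on (349, 192) — divide until remainder is 0:
  349 = 1 · 192 + 157
  192 = 1 · 157 + 35
  157 = 4 · 35 + 17
  35 = 2 · 17 + 1
  17 = 17 · 1 + 0
gcd(349, 192) = 1.
Track Bezout coefficients alongside the remainders: start with r₀ = 349 = a·1 + b·0 (s = 1, t = 0) and r₁ = 192 = a·0 + b·1 (s = 0, t = 1); each new remainder r_{k+1} = r_{k-1} − q_k·r_k inherits s_{k+1} = s_{k-1} − q_k·s_k, t_{k+1} = t_{k-1} − q_k·t_k, so r_k = a·s_k + b·t_k at every step:
  q = 1: r = 157, s = 1 − 1·0 = 1, t = 0 − 1·1 = -1  (check: 349·1 + 192·(-1) = 157)
  q = 1: r = 35, s = 0 − 1·1 = -1, t = 1 − 1·(-1) = 2  (check: 349·(-1) + 192·2 = 35)
  q = 4: r = 17, s = 1 − 4·(-1) = 5, t = -1 − 4·2 = -9  (check: 349·5 + 192·(-9) = 17)
  q = 2: r = 1, s = -1 − 2·5 = -11, t = 2 − 2·(-9) = 20  (check: 349·(-11) + 192·20 = 1)
The row with r = 1 (the gcd) gives the Bezout coefficients s = -11, t = 20.
Result: 349 · (-11) + 192 · (20) = 1.

gcd(349, 192) = 1; s = -11, t = 20 (check: 349·(-11) + 192·20 = 1).


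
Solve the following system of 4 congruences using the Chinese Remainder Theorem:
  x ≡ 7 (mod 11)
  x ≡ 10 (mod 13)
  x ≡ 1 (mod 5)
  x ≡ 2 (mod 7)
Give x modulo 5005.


Product of moduli M = 11 · 13 · 5 · 7 = 5005.
Merge one congruence at a time:
  Start: x ≡ 7 (mod 11).
  Combine with x ≡ 10 (mod 13); new modulus lcm = 143.
    Write x = 7 + 11·t and substitute into x ≡ 10 (mod 13): 11·t ≡ 10 − 7 = 3 (mod 13).
    The inverse of 11 mod 13 is 6 (since 11·6 = 66 = 5·13 + 1), so t ≡ 6·3 = 18 ≡ 5 (mod 13).
    Then x = 7 + 11·5 = 62, valid modulo lcm(11, 13) = 143: x ≡ 62 (mod 143).
  Combine with x ≡ 1 (mod 5); new modulus lcm = 715.
    Write x = 62 + 143·t and substitute into x ≡ 1 (mod 5): 143·t ≡ 1 − 62 = -61 (mod 5).
    Reduce coefficients mod 5: 3·t ≡ 4 (mod 5).
    The inverse of 3 mod 5 is 2 (since 3·2 = 6 = 1·5 + 1), so t ≡ 2·4 = 8 ≡ 3 (mod 5).
    Then x = 62 + 143·3 = 491, valid modulo lcm(143, 5) = 715: x ≡ 491 (mod 715).
  Combine with x ≡ 2 (mod 7); new modulus lcm = 5005.
    Write x = 491 + 715·t and substitute into x ≡ 2 (mod 7): 715·t ≡ 2 − 491 = -489 (mod 7).
    Reduce coefficients mod 7: 1·t ≡ 1 (mod 7).
    So t ≡ 1 (mod 7).
    Then x = 491 + 715·1 = 1206, valid modulo lcm(715, 7) = 5005: x ≡ 1206 (mod 5005).
Verify against each original: 1206 mod 11 = 7, 1206 mod 13 = 10, 1206 mod 5 = 1, 1206 mod 7 = 2.

x ≡ 1206 (mod 5005).


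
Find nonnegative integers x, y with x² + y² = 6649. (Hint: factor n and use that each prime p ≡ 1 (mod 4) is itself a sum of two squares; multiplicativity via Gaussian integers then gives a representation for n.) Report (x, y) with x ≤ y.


Step 1: Factor n = 6649 = 61 · 109.
Step 2: Check the mod-4 condition on each prime factor: 61 ≡ 1 (mod 4), exponent 1; 109 ≡ 1 (mod 4), exponent 1.
All primes ≡ 3 (mod 4) appear to even exponent (or don't appear), so by the two-squares theorem n IS expressible as a sum of two squares.
Step 3: Build a representation. Here n = 61 · 109 is a product of primes ≡ 1 (mod 4). Each prime p ≡ 1 (mod 4) is itself a sum of two squares; find a² by testing p − a² for a perfect square:
  61: 61 − 1² = 60, 61 − 2² = 57, 61 − 3² = 52, 61 − 4² = 45, 61 − 5² = 36 = 6² ⇒ 61 = 5² + 6².
  109: 109 − 1² = 108, 109 − 2² = 105, 109 − 3² = 100 = 10² ⇒ 109 = 3² + 10².
  Combine using the Brahmagupta–Fibonacci identity (a² + b²)(c² + d²) = (ac − bd)² + (ad + bc)² = (ac + bd)² + (ad − bc)²:
  61 · 109 = 6649: from (5² + 6²)(3² + 10²), take (5·3 − 6·10, 5·10 + 6·3) = (15 − 60, 50 + 18) = (-45, 68); dropping signs (only squares matter) gives (45, 68); check 45² + 68² = 2025 + 4624 = 6649 ✓.
Step 4: Order so x ≤ y and verify: 45² + 68² = 2025 + 4624 = 6649 = n. ✓

n = 6649 = 45² + 68² (one valid representation with x ≤ y).


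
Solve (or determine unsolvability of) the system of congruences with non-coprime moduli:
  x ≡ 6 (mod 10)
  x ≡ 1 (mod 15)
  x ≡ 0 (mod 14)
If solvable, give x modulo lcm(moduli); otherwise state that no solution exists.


Moduli 10, 15, 14 are not pairwise coprime, so CRT works modulo lcm(m_i) when all pairwise compatibility conditions hold.
Pairwise compatibility: gcd(m_i, m_j) must divide a_i - a_j for every pair.
Merge one congruence at a time:
  Start: x ≡ 6 (mod 10).
  Combine with x ≡ 1 (mod 15): gcd(10, 15) = 5; 1 - 6 = -5, which IS divisible by 5, so compatible.
    Write x = 6 + 10·t and substitute into x ≡ 1 (mod 15): 10·t ≡ 1 − 6 = -5 (mod 15).
    Divide the congruence (and modulus) by g = 5: 2·t ≡ -1 (mod 3).
    Reduce coefficients mod 3: 2·t ≡ 2 (mod 3).
    The inverse of 2 mod 3 is 2 (since 2·2 = 4 = 1·3 + 1), so t ≡ 2·2 = 4 ≡ 1 (mod 3).
    Then x = 6 + 10·1 = 16, valid modulo lcm(10, 15) = 30: x ≡ 16 (mod 30).
  Combine with x ≡ 0 (mod 14): gcd(30, 14) = 2; 0 - 16 = -16, which IS divisible by 2, so compatible.
    Write x = 16 + 30·t and substitute into x ≡ 0 (mod 14): 30·t ≡ 0 − 16 = -16 (mod 14).
    Divide the congruence (and modulus) by g = 2: 15·t ≡ -8 (mod 7).
    Reduce coefficients mod 7: 1·t ≡ 6 (mod 7).
    So t ≡ 6 (mod 7).
    Then x = 16 + 30·6 = 196, valid modulo lcm(30, 14) = 210: x ≡ 196 (mod 210).
Verify: 196 mod 10 = 6, 196 mod 15 = 1, 196 mod 14 = 0.

x ≡ 196 (mod 210).


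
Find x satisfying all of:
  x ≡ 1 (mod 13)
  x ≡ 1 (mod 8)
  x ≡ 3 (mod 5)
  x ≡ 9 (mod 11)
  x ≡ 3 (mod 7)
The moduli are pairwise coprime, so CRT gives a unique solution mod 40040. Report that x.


Product of moduli M = 13 · 8 · 5 · 11 · 7 = 40040.
Merge one congruence at a time:
  Start: x ≡ 1 (mod 13).
  Combine with x ≡ 1 (mod 8); new modulus lcm = 104.
    Write x = 1 + 13·t and substitute into x ≡ 1 (mod 8): 13·t ≡ 1 − 1 = 0 (mod 8).
    Reduce coefficients mod 8: 5·t ≡ 0 (mod 8).
    The inverse of 5 mod 8 is 5 (since 5·5 = 25 = 3·8 + 1), so t ≡ 5·0 = 0 ≡ 0 (mod 8).
    Then x = 1 + 13·0 = 1, valid modulo lcm(13, 8) = 104: x ≡ 1 (mod 104).
  Combine with x ≡ 3 (mod 5); new modulus lcm = 520.
    Write x = 1 + 104·t and substitute into x ≡ 3 (mod 5): 104·t ≡ 3 − 1 = 2 (mod 5).
    Reduce coefficients mod 5: 4·t ≡ 2 (mod 5).
    The inverse of 4 mod 5 is 4 (since 4·4 = 16 = 3·5 + 1), so t ≡ 4·2 = 8 ≡ 3 (mod 5).
    Then x = 1 + 104·3 = 313, valid modulo lcm(104, 5) = 520: x ≡ 313 (mod 520).
  Combine with x ≡ 9 (mod 11); new modulus lcm = 5720.
    Write x = 313 + 520·t and substitute into x ≡ 9 (mod 11): 520·t ≡ 9 − 313 = -304 (mod 11).
    Reduce coefficients mod 11: 3·t ≡ 4 (mod 11).
    The inverse of 3 mod 11 is 4 (since 3·4 = 12 = 1·11 + 1), so t ≡ 4·4 = 16 ≡ 5 (mod 11).
    Then x = 313 + 520·5 = 2913, valid modulo lcm(520, 11) = 5720: x ≡ 2913 (mod 5720).
  Combine with x ≡ 3 (mod 7); new modulus lcm = 40040.
    Write x = 2913 + 5720·t and substitute into x ≡ 3 (mod 7): 5720·t ≡ 3 − 2913 = -2910 (mod 7).
    Reduce coefficients mod 7: 1·t ≡ 2 (mod 7).
    So t ≡ 2 (mod 7).
    Then x = 2913 + 5720·2 = 14353, valid modulo lcm(5720, 7) = 40040: x ≡ 14353 (mod 40040).
Verify against each original: 14353 mod 13 = 1, 14353 mod 8 = 1, 14353 mod 5 = 3, 14353 mod 11 = 9, 14353 mod 7 = 3.

x ≡ 14353 (mod 40040).


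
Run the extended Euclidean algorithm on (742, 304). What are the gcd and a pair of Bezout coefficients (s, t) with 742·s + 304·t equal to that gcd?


Euclidean algorithm on (742, 304) — divide until remainder is 0:
  742 = 2 · 304 + 134
  304 = 2 · 134 + 36
  134 = 3 · 36 + 26
  36 = 1 · 26 + 10
  26 = 2 · 10 + 6
  10 = 1 · 6 + 4
  6 = 1 · 4 + 2
  4 = 2 · 2 + 0
gcd(742, 304) = 2.
Track Bezout coefficients alongside the remainders: start with r₀ = 742 = a·1 + b·0 (s = 1, t = 0) and r₁ = 304 = a·0 + b·1 (s = 0, t = 1); each new remainder r_{k+1} = r_{k-1} − q_k·r_k inherits s_{k+1} = s_{k-1} − q_k·s_k, t_{k+1} = t_{k-1} − q_k·t_k, so r_k = a·s_k + b·t_k at every step:
  q = 2: r = 134, s = 1 − 2·0 = 1, t = 0 − 2·1 = -2  (check: 742·1 + 304·(-2) = 134)
  q = 2: r = 36, s = 0 − 2·1 = -2, t = 1 − 2·(-2) = 5  (check: 742·(-2) + 304·5 = 36)
  q = 3: r = 26, s = 1 − 3·(-2) = 7, t = -2 − 3·5 = -17  (check: 742·7 + 304·(-17) = 26)
  q = 1: r = 10, s = -2 − 1·7 = -9, t = 5 − 1·(-17) = 22  (check: 742·(-9) + 304·22 = 10)
  q = 2: r = 6, s = 7 − 2·(-9) = 25, t = -17 − 2·22 = -61  (check: 742·25 + 304·(-61) = 6)
  q = 1: r = 4, s = -9 − 1·25 = -34, t = 22 − 1·(-61) = 83  (check: 742·(-34) + 304·83 = 4)
  q = 1: r = 2, s = 25 − 1·(-34) = 59, t = -61 − 1·83 = -144  (check: 742·59 + 304·(-144) = 2)
The row with r = 2 (the gcd) gives the Bezout coefficients s = 59, t = -144.
Result: 742 · (59) + 304 · (-144) = 2.

gcd(742, 304) = 2; s = 59, t = -144 (check: 742·59 + 304·(-144) = 2).
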